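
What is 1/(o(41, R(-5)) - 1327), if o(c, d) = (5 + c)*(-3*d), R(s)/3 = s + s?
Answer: 1/2813 ≈ 0.00035549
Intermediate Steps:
R(s) = 6*s (R(s) = 3*(s + s) = 3*(2*s) = 6*s)
o(c, d) = -3*d*(5 + c)
1/(o(41, R(-5)) - 1327) = 1/(-3*6*(-5)*(5 + 41) - 1327) = 1/(-3*(-30)*46 - 1327) = 1/(4140 - 1327) = 1/2813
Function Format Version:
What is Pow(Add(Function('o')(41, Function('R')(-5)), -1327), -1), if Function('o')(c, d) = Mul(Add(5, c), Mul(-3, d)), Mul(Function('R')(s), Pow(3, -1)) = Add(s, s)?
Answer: Rational(1, 2813) ≈ 0.00035549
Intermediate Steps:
Function('R')(s) = Mul(6, s) (Function('R')(s) = Mul(3, Add(s, s)) = Mul(3, Mul(2, s)) = Mul(6, s))
Function('o')(c, d) = Mul(-3, d, Add(5, c))
Pow(Add(Function('o')(41, Function('R')(-5)), -1327), -1) = Pow(Add(Mul(-3, Mul(6, -5), Add(5, 41)), -1327), -1) = Pow(Add(Mul(-3, -30, 46), -1327), -1) = Pow(Add(4140, -1327), -1) = Pow(2813, -1) = Rational(1, 2813)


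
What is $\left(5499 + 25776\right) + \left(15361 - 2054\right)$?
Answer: $44582$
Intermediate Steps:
$\left(5499 + 25776\right) + \left(15361 - 2054\right) = 31275 + 13307 = 44582$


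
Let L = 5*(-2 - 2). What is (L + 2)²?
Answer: 324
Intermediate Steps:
L = -20 (L = 5*(-4) = -20)
(L + 2)² = (-20 + 2)² = (-18)² = 324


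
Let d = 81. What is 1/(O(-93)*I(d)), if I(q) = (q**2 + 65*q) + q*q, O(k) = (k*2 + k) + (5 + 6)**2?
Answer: -1/2905146 ≈ -3.4422e-7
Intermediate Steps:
O(k) = 121 + 3*k (O(k) = (2*k + k) + 11**2 = 3*k + 121 = 121 + 3*k)
I(q) = 2*q**2 + 65*q (I(q) = (q**2 + 65*q) + q**2 = 2*q**2 + 65*q)
1/(O(-93)*I(d)) = 1/((121 + 3*(-93))*((81*(65 + 2*81)))) = 1/((121 - 279)*((81*(65 + 162)))) = 1/((-158)*((81*227))) = -1/158/18387 = -1/158*1/18387 = -1/2905146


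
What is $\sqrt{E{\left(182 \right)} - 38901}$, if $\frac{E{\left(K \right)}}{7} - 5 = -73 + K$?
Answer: $i \sqrt{38103} \approx 195.2 i$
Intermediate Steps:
$E{\left(K \right)} = -476 + 7 K$ ($E{\left(K \right)} = 35 + 7 \left(-73 + K\right) = 35 + \left(-511 + 7 K\right) = -476 + 7 K$)
$\sqrt{E{\left(182 \right)} - 38901} = \sqrt{\left(-476 + 7 \cdot 182\right) - 38901} = \sqrt{\left(-476 + 1274\right) - 38901} = \sqrt{798 - 38901} = \sqrt{-38103} = i \sqrt{38103}$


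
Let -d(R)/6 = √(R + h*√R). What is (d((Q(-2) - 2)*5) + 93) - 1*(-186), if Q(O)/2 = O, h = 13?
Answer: 279 - 6*√(-30 + 13*I*√30) ≈ 249.83 - 43.941*I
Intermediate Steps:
Q(O) = 2*O
d(R) = -6*√(R + 13*√R)
(d((Q(-2) - 2)*5) + 93) - 1*(-186) = (-6*√((2*(-2) - 2)*5 + 13*√((2*(-2) - 2)*5)) + 93) - 1*(-186) = (-6*√((-4 - 2)*5 + 13*√((-4 - 2)*5)) + 93) + 186 = (-6*√(-6*5 + 13*√(-6*5)) + 93) + 186 = (-6*√(-30 + 13*√(-30)) + 93) + 186 = (-6*√(-30 + 13*(I*√30)) + 93) + 186 = (-6*√(-30 + 13*I*√30) + 93) + 186 = (93 - 6*√(-30 + 13*I*√30)) + 186 = 279 - 6*√(-30 + 13*I*√30)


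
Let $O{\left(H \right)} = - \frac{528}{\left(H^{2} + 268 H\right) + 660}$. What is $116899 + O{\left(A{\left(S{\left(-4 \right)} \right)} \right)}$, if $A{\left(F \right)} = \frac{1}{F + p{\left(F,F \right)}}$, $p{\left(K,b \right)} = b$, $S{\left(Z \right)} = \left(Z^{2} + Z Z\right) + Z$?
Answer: $\frac{81235251841}{694923} \approx 1.169 \cdot 10^{5}$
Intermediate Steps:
$S{\left(Z \right)} = Z + 2 Z^{2}$ ($S{\left(Z \right)} = \left(Z^{2} + Z^{2}\right) + Z = 2 Z^{2} + Z = Z + 2 Z^{2}$)
$A{\left(F \right)} = \frac{1}{2 F}$ ($A{\left(F \right)} = \frac{1}{F + F} = \frac{1}{2 F}$)
$O{\left(H \right)} = - \frac{528}{660 + H^{2} + 268 H}$
$116899 + O{\left(A{\left(S{\left(-4 \right)} \right)} \right)} = 116899 - \frac{528}{660 + \left(\frac{1}{2 \left(- 4 \left(1 + 2 \left(-4\right)\right)\right)}\right)^{2} + 268 \frac{1}{2 \left(- 4 \left(1 + 2 \left(-4\right)\right)\right)}} = 116899 - \frac{528}{660 + \left(\frac{1}{2 \left(- 4 \left(1 - 8\right)\right)}\right)^{2} + 268 \frac{1}{2 \left(- 4 \left(1 - 8\right)\right)}} = 116899 - \frac{528}{660 + \left(\frac{1}{2 \left(\left(-4\right) \left(-7\right)\right)}\right)^{2} + 268 \frac{1}{2 \left(\left(-4\right) \left(-7\right)\right)}} = 116899 - \frac{528}{660 + \left(\frac{1}{2 \cdot 28}\right)^{2} + 268 \frac{1}{2 \cdot 28}} = 116899 - \frac{528}{660 + \left(\frac{1}{2} \cdot \frac{1}{28}\right)^{2} + 268 \cdot \frac{1}{2} \cdot \frac{1}{28}} = 116899 - \frac{528}{660 + \left(\frac{1}{56}\right)^{2} + 268 \cdot \frac{1}{56}} = 116899 - \frac{528}{660 + \frac{1}{3136} + \frac{67}{14}} = 116899 - \frac{528}{\frac{2084769}{3136}} = 116899 - \frac{551936}{694923} = \frac{81235251841}{694923}$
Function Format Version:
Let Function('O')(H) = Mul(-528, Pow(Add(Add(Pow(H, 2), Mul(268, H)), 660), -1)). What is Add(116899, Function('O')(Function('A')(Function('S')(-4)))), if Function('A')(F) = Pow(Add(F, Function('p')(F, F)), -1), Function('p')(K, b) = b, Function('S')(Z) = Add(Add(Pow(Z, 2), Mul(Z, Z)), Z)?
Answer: Rational(81235251841, 694923) ≈ 1.1690e+5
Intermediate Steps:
Function('S')(Z) = Add(Z, Mul(2, Pow(Z, 2))) (Function('S')(Z) = Add(Add(Pow(Z, 2), Pow(Z, 2)), Z) = Add(Mul(2, Pow(Z, 2)), Z) = Add(Z, Mul(2, Pow(Z, 2))))
Function('A')(F) = Mul(Rational(1, 2), Pow(F, -1)) (Function('A')(F) = Pow(Add(F, F), -1) = Pow(Mul(2, F), -1) = Mul(Rational(1, 2), Pow(F, -1)))
Function('O')(H) = Mul(-528, Pow(Add(660, Pow(H, 2), Mul(268, H)), -1))
Add(116899, Function('O')(Function('A')(Function('S')(-4)))) = Add(116899, Mul(-528, Pow(Add(660, Pow(Mul(Rational(1, 2), Pow(Mul(-4, Add(1, Mul(2, -4))), -1)), 2), Mul(268, Mul(Rational(1, 2), Pow(Mul(-4, Add(1, Mul(2, -4))), -1)))), -1))) = Add(116899, Mul(-528, Pow(Add(660, Pow(Mul(Rational(1, 2), Pow(Mul(-4, Add(1, -8)), -1)), 2), Mul(268, Mul(Rational(1, 2), Pow(Mul(-4, Add(1, -8)), -1)))), -1))) = Add(116899, Mul(-528, Pow(Add(660, Pow(Mul(Rational(1, 2), Pow(Mul(-4, -7), -1)), 2), Mul(268, Mul(Rational(1, 2), Pow(Mul(-4, -7), -1)))), -1))) = Add(116899, Mul(-528, Pow(Add(660, Pow(Mul(Rational(1, 2), Pow(28, -1)), 2), Mul(268, Mul(Rational(1, 2), Pow(28, -1)))), -1))) = Add(116899, Mul(-528, Pow(Add(660, Pow(Mul(Rational(1, 2), Rational(1, 28)), 2), Mul(268, Mul(Rational(1, 2), Rational(1, 28)))), -1))) = Add(116899, Mul(-528, Pow(Add(660, Pow(Rational(1, 56), 2), Mul(268, Rational(1, 56))), -1))) = Add(116899, Mul(-528, Pow(Add(660, Rational(1, 3136), Rational(67, 14)), -1))) = Add(116899, Mul(-528, Pow(Rational(2084769, 3136), -1))) = Add(116899, Mul(-528, Rational(3136, 2084769))) = Add(116899, Rational(-551936, 694923)) = Rational(81235251841, 694923)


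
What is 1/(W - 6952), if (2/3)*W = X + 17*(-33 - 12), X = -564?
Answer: -2/17891 ≈ -0.00011179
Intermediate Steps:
W = -3987/2 (W = 3*(-564 + 17*(-33 - 12))/2 = 3*(-564 + 17*(-45))/2 = 3*(-564 - 765)/2 = (3/2)*(-1329) = -3987/2 ≈ -1993.5)
1/(W - 6952) = 1/(-3987/2 - 6952) = 1/(-17891/2) = -2/17891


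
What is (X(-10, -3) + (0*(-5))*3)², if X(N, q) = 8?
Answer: 64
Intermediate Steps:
(X(-10, -3) + (0*(-5))*3)² = (8 + (0*(-5))*3)² = (8 + 0*3)² = (8 + 0)² = 8² = 64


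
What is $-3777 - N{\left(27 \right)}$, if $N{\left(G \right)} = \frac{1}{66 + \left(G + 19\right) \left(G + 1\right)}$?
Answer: $- \frac{5114059}{1354} \approx -3777.0$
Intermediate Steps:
$N{\left(G \right)} = \frac{1}{66 + \left(1 + G\right) \left(19 + G\right)}$ ($N{\left(G \right)} = \frac{1}{66 + \left(19 + G\right) \left(1 + G\right)} = \frac{1}{66 + \left(1 + G\right) \left(19 + G\right)}$)
$-3777 - N{\left(27 \right)} = -3777 - \frac{1}{85 + 27^{2} + 20 \cdot 27} = -3777 - \frac{1}{85 + 729 + 540} = -3777 - \frac{1}{1354} = - \frac{5114059}{1354}$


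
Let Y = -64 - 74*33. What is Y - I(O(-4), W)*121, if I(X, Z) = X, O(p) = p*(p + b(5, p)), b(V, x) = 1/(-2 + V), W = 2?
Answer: -12842/3 ≈ -4280.7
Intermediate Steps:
O(p) = p*(⅓ + p) (O(p) = p*(p + 1/(-2 + 5)) = p*(p + 1/3) = p*(p + ⅓) = p*(⅓ + p))
Y = -2506 (Y = -64 - 2442 = -2506)
Y - I(O(-4), W)*121 = -2506 - (-4*(⅓ - 4))*121 = -2506 - (-4*(-11/3))*121 = -2506 - 44*121/3 = -2506 - 1*5324/3 = -2506 - 5324/3 = -12842/3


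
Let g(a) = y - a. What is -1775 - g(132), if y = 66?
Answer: -1709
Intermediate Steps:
g(a) = 66 - a
-1775 - g(132) = -1775 - (66 - 1*132) = -1775 - (66 - 132) = -1775 - 1*(-66) = -1775 + 66 = -1709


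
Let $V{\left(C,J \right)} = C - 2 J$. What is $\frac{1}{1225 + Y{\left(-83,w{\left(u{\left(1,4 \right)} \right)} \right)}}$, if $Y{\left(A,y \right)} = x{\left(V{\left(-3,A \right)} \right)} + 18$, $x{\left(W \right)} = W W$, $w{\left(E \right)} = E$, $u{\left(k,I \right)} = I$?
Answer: $\frac{1}{27812} \approx 3.5956 \cdot 10^{-5}$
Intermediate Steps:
$x{\left(W \right)} = W^{2}$
$Y{\left(A,y \right)} = 18 + \left(-3 - 2 A\right)^{2}$ ($Y{\left(A,y \right)} = \left(-3 - 2 A\right)^{2} + 18 = 18 + \left(-3 - 2 A\right)^{2}$)
$\frac{1}{1225 + Y{\left(-83,w{\left(u{\left(1,4 \right)} \right)} \right)}} = \frac{1}{1225 + \left(18 + \left(3 + 2 \left(-83\right)\right)^{2}\right)} = \frac{1}{1225 + \left(18 + \left(3 - 166\right)^{2}\right)} = \frac{1}{1225 + \left(18 + \left(-163\right)^{2}\right)} = \frac{1}{1225 + \left(18 + 26569\right)} = \frac{1}{1225 + 26587} = \frac{1}{27812}$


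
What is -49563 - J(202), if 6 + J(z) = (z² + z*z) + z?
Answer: -131367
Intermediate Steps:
J(z) = -6 + z + 2*z² (J(z) = -6 + ((z² + z*z) + z) = -6 + ((z² + z²) + z) = -6 + (2*z² + z) = -6 + (z + 2*z²) = -6 + z + 2*z²)
-49563 - J(202) = -49563 - (-6 + 202 + 2*202²) = -49563 - (-6 + 202 + 2*40804) = -49563 - (-6 + 202 + 81608) = -49563 - 1*81804 = -49563 - 81804 = -131367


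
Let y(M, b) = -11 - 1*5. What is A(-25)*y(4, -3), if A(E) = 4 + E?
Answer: 336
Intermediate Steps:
y(M, b) = -16 (y(M, b) = -11 - 5 = -16)
A(-25)*y(4, -3) = (4 - 25)*(-16) = -21*(-16) = 336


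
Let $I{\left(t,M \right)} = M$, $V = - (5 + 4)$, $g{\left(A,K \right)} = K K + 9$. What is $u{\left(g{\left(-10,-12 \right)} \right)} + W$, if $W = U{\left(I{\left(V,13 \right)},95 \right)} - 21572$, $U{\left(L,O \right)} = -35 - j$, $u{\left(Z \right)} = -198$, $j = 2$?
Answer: $-21807$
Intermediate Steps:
$g{\left(A,K \right)} = 9 + K^{2}$ ($g{\left(A,K \right)} = K^{2} + 9 = 9 + K^{2}$)
$V = -9$ ($V = \left(-1\right) 9 = -9$)
$U{\left(L,O \right)} = -37$ ($U{\left(L,O \right)} = -35 - 2 = -37$)
$W = -21609$ ($W = -37 - 21572 = -21609$)
$u{\left(g{\left(-10,-12 \right)} \right)} + W = -198 - 21609 = -21807$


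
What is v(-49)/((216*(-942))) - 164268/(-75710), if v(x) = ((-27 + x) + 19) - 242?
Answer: 16723287893/7702432560 ≈ 2.1712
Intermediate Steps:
v(x) = -250 + x (v(x) = (-8 + x) - 242 = -250 + x)
v(-49)/((216*(-942))) - 164268/(-75710) = (-250 - 49)/((216*(-942))) - 164268/(-75710) = -299/(-203472) - 164268*(-1/75710) = -299*(-1/203472) + 82134/37855 = 299/203472 + 82134/37855 = 16723287893/7702432560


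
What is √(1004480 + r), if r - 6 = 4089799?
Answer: 7*√103965 ≈ 2257.1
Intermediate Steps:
r = 4089805 (r = 6 + 4089799 = 4089805)
√(1004480 + r) = √(1004480 + 4089805) = √5094285 = 7*√103965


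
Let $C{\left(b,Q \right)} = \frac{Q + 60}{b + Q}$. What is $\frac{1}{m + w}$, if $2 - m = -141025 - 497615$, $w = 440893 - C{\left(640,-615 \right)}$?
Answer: $\frac{5}{5397786} \approx 9.2631 \cdot 10^{-7}$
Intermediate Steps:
$C{\left(b,Q \right)} = \frac{60 + Q}{Q + b}$
$w = \frac{2204576}{5}$ ($w = 440893 - \frac{60 - 615}{-615 + 640} = 440893 - \frac{1}{25} \left(-555\right) = 440893 - - \frac{111}{5} = 440893 + \frac{111}{5} = \frac{2204576}{5} \approx 4.4092 \cdot 10^{5}$)
$m = 638642$ ($m = 2 - \left(-141025 - 497615\right) = 2 - -638640 = 2 + 638640 = 638642$)
$\frac{1}{m + w} = \frac{1}{638642 + \frac{2204576}{5}} = \frac{1}{\frac{5397786}{5}} = \frac{5}{5397786}$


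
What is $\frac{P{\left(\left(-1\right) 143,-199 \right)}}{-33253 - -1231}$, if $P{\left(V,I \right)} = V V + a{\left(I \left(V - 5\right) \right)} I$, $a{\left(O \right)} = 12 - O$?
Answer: $- \frac{5879009}{32022} \approx -183.59$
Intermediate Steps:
$P{\left(V,I \right)} = V^{2} + I \left(12 - I \left(-5 + V\right)\right)$ ($P{\left(V,I \right)} = V V + \left(12 - I \left(V - 5\right)\right) I = V^{2} + \left(12 - I \left(-5 + V\right)\right) I = V^{2} + I \left(12 - I \left(-5 + V\right)\right)$)
$\frac{P{\left(\left(-1\right) 143,-199 \right)}}{-33253 - -1231} = \frac{\left(\left(-1\right) 143\right)^{2} - - 199 \left(-12 - 199 \left(-5 - 143\right)\right)}{-33253 - -1231} = \frac{\left(-143\right)^{2} - - 199 \left(-12 - 199 \left(-5 - 143\right)\right)}{-33253 + 1231} = \frac{20449 - - 199 \left(-12 - -29452\right)}{-32022} = \left(20449 - - 199 \left(-12 + 29452\right)\right) \left(- \frac{1}{32022}\right) = \left(20449 - \left(-199\right) 29440\right) \left(- \frac{1}{32022}\right) = \left(20449 + 5858560\right) \left(- \frac{1}{32022}\right) = 5879009 \left(- \frac{1}{32022}\right) = - \frac{5879009}{32022}$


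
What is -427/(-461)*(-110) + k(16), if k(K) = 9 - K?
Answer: -50197/461 ≈ -108.89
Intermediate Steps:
-427/(-461)*(-110) + k(16) = -427/(-461)*(-110) + (9 - 1*16) = -427*(-1/461)*(-110) + (9 - 16) = (427/461)*(-110) - 7 = -46970/461 - 7 = -50197/461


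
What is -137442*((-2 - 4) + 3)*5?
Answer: 2061630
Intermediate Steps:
-137442*((-2 - 4) + 3)*5 = -137442*(-6 + 3)*5 = -(-412326)*5 = -137442*(-15) = 2061630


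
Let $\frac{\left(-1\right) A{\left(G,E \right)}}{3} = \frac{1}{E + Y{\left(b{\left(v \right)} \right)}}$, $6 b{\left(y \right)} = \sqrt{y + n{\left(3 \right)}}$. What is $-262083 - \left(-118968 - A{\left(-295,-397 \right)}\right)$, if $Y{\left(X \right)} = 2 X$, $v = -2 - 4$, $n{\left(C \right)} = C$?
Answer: $- \frac{67668775647}{472828} + \frac{3 i \sqrt{3}}{472828} \approx -1.4312 \cdot 10^{5} + 1.099 \cdot 10^{-5} i$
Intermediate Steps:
$v = -6$ ($v = -2 - 4 = -6$)
$b{\left(y \right)} = \frac{\sqrt{3 + y}}{6}$ ($b{\left(y \right)} = \frac{\sqrt{y + 3}}{6} = \frac{\sqrt{3 + y}}{6}$)
$A{\left(G,E \right)} = - \frac{3}{E + \frac{i \sqrt{3}}{3}}$ ($A{\left(G,E \right)} = - \frac{3}{E + 2 \frac{\sqrt{3 - 6}}{6}} = - \frac{3}{E + 2 \frac{\sqrt{-3}}{6}} = - \frac{3}{E + 2 \frac{i \sqrt{3}}{6}} = - \frac{3}{E + \frac{i \sqrt{3}}{3}}$)
$-262083 - \left(-118968 - A{\left(-295,-397 \right)}\right) = -262083 - \left(-118968 - - \frac{9}{3 \left(-397\right) + i \sqrt{3}}\right) = -262083 - \left(-118968 - - \frac{9}{-1191 + i \sqrt{3}}\right) = -262083 - \left(-118968 + \frac{9}{-1191 + i \sqrt{3}}\right) = -262083 + \left(118968 - \frac{9}{-1191 + i \sqrt{3}}\right) = -143115 - \frac{9}{-1191 + i \sqrt{3}}$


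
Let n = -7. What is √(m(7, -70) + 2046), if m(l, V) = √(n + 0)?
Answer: √(2046 + I*√7) ≈ 45.233 + 0.0292*I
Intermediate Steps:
m(l, V) = I*√7 (m(l, V) = √(-7 + 0) = √(-7) = I*√7)
√(m(7, -70) + 2046) = √(I*√7 + 2046) = √(2046 + I*√7)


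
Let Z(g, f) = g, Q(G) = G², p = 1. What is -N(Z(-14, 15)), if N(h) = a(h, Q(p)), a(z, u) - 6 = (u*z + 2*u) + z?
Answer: 20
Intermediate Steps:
a(z, u) = 6 + z + 2*u + u*z (a(z, u) = 6 + ((u*z + 2*u) + z) = 6 + ((2*u + u*z) + z) = 6 + (z + 2*u + u*z) = 6 + z + 2*u + u*z)
N(h) = 8 + 2*h (N(h) = 6 + h + 2*1² + 1²*h = 6 + h + 2*1 + 1*h = 6 + h + 2 + h = 8 + 2*h)
-N(Z(-14, 15)) = -(8 + 2*(-14)) = -(8 - 28) = -1*(-20) = 20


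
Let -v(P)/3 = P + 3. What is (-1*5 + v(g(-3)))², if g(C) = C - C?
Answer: 196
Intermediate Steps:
g(C) = 0
v(P) = -9 - 3*P (v(P) = -3*(P + 3) = -3*(3 + P) = -9 - 3*P)
(-1*5 + v(g(-3)))² = (-1*5 + (-9 - 3*0))² = (-5 + (-9 + 0))² = (-5 - 9)² = (-14)² = 196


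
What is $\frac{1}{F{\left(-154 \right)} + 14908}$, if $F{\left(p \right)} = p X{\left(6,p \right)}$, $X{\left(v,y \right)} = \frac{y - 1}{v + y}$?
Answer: $\frac{74}{1091257} \approx 6.7812 \cdot 10^{-5}$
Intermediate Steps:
$X{\left(v,y \right)} = \frac{-1 + y}{v + y}$
$F{\left(p \right)} = \frac{p \left(-1 + p\right)}{6 + p}$ ($F{\left(p \right)} = p \frac{-1 + p}{6 + p} = \frac{p \left(-1 + p\right)}{6 + p}$)
$\frac{1}{F{\left(-154 \right)} + 14908} = \frac{1}{- \frac{154 \left(-1 - 154\right)}{6 - 154} + 14908} = \frac{1}{\left(-154\right) \frac{1}{-148} \left(-155\right) + 14908} = \frac{1}{\left(-154\right) \left(- \frac{1}{148}\right) \left(-155\right) + 14908} = \frac{1}{- \frac{11935}{74} + 14908} = \frac{1}{\frac{1091257}{74}} = \frac{74}{1091257}$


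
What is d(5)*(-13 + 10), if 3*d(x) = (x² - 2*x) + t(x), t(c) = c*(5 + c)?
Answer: -65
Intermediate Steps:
d(x) = -2*x/3 + x²/3 + x*(5 + x)/3 (d(x) = ((x² - 2*x) + x*(5 + x))/3 = (x² - 2*x + x*(5 + x))/3 = -2*x/3 + x²/3 + x*(5 + x)/3)
d(5)*(-13 + 10) = ((⅓)*5*(3 + 2*5))*(-13 + 10) = ((⅓)*5*(3 + 10))*(-3) = ((⅓)*5*13)*(-3) = (65/3)*(-3) = -65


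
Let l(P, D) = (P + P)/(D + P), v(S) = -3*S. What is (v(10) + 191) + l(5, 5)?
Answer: 162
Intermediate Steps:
l(P, D) = 2*P/(D + P) (l(P, D) = (2*P)/(D + P) = 2*P/(D + P))
(v(10) + 191) + l(5, 5) = (-3*10 + 191) + 2*5/(5 + 5) = (-30 + 191) + 2*5/10 = 161 + 2*5*(1/10) = 161 + 1 = 162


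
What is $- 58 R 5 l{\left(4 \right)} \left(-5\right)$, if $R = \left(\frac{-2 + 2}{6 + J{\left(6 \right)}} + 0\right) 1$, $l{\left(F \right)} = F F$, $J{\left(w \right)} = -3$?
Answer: $0$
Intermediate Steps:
$l{\left(F \right)} = F^{2}$
$R = 0$ ($R = \left(\frac{-2 + 2}{6 - 3} + 0\right) 1 = \left(\frac{0}{3} + 0\right) 1 = \left(0 \cdot \frac{1}{3} + 0\right) 1 = \left(0 + 0\right) 1 = 0 \cdot 1 = 0$)
$- 58 R 5 l{\left(4 \right)} \left(-5\right) = \left(-58\right) 0 \cdot 5 \cdot 4^{2} \left(-5\right) = 0 \cdot 5 \cdot 16 \left(-5\right) = 0 \cdot 80 \left(-5\right) = 0 \left(-400\right) = 0$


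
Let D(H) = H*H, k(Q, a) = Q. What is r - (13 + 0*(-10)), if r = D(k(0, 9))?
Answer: -13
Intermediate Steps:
D(H) = H²
r = 0 (r = 0² = 0)
r - (13 + 0*(-10)) = 0 - (13 + 0*(-10)) = 0 - (13 + 0) = 0 - 1*13 = 0 - 13 = -13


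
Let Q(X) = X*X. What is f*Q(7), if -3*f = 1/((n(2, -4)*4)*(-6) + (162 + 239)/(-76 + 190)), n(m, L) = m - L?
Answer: 1862/16015 ≈ 0.11627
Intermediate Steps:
Q(X) = X²
f = 38/16015 (f = -1/(3*(((2 - 1*(-4))*4)*(-6) + (162 + 239)/(-76 + 190))) = -1/(3*(((2 + 4)*4)*(-6) + 401/114)) = -1/(3*((6*4)*(-6) + 401*(1/114))) = -1/(3*(24*(-6) + 401/114)) = -1/(3*(-144 + 401/114)) = -1/(3*(-16015/114)) = -⅓*(-114/16015) = 38/16015 ≈ 0.0023728)
f*Q(7) = (38/16015)*7² = (38/16015)*49 = 1862/16015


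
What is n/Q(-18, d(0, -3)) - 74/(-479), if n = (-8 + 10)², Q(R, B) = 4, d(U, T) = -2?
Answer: 553/479 ≈ 1.1545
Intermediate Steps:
n = 4 (n = 2² = 4)
n/Q(-18, d(0, -3)) - 74/(-479) = 4/4 - 74/(-479) = 4*(¼) - 74*(-1/479) = 1 + 74/479 = 553/479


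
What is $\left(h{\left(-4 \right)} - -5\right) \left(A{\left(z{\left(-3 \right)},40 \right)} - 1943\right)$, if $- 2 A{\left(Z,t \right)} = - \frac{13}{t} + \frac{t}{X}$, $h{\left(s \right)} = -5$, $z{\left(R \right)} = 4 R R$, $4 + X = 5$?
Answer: $0$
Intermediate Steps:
$X = 1$ ($X = -4 + 5 = 1$)
$z{\left(R \right)} = 4 R^{2}$
$A{\left(Z,t \right)} = - \frac{t}{2} + \frac{13}{2 t}$ ($A{\left(Z,t \right)} = - \frac{- \frac{13}{t} + \frac{t}{1}}{2} = - \frac{- \frac{13}{t} + t 1}{2} = - \frac{- \frac{13}{t} + t}{2} = - \frac{t - \frac{13}{t}}{2} = - \frac{t}{2} + \frac{13}{2 t}$)
$\left(h{\left(-4 \right)} - -5\right) \left(A{\left(z{\left(-3 \right)},40 \right)} - 1943\right) = \left(-5 - -5\right) \left(\frac{13 - 40^{2}}{2 \cdot 40} - 1943\right) = \left(-5 + 5\right) \left(\frac{1}{2} \cdot \frac{1}{40} \left(13 - 1600\right) - 1943\right) = 0 \left(\frac{1}{2} \cdot \frac{1}{40} \left(13 - 1600\right) - 1943\right) = 0 \left(\frac{1}{2} \cdot \frac{1}{40} \left(-1587\right) - 1943\right) = 0 \left(- \frac{1587}{80} - 1943\right) = 0 \left(- \frac{157027}{80}\right) = 0$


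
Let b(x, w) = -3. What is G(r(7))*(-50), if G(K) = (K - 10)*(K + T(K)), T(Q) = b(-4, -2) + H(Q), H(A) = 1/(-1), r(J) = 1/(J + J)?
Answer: -191125/98 ≈ -1950.3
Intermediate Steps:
r(J) = 1/(2*J)
H(A) = -1
T(Q) = -4 (T(Q) = -3 - 1 = -4)
G(K) = (-10 + K)*(-4 + K) (G(K) = (K - 10)*(K - 4) = (-10 + K)*(-4 + K))
G(r(7))*(-50) = (40 + ((½)/7)² - 7/7)*(-50) = (40 + ((½)*(⅐))² - 7/7)*(-50) = (40 + (1/14)² - 14*1/14)*(-50) = (40 + 1/196 - 1)*(-50) = (7645/196)*(-50) = -191125/98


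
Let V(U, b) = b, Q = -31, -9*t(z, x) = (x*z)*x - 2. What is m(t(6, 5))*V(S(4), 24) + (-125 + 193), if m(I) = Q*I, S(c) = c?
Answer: 36908/3 ≈ 12303.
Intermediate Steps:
t(z, x) = 2/9 - z*x**2/9 (t(z, x) = -((x*z)*x - 2)/9 = -(z*x**2 - 2)/9 = -(-2 + z*x**2)/9 = 2/9 - z*x**2/9)
m(I) = -31*I
m(t(6, 5))*V(S(4), 24) + (-125 + 193) = -31*(2/9 - 1/9*6*5**2)*24 + (-125 + 193) = -31*(2/9 - 1/9*6*25)*24 + 68 = -31*(2/9 - 50/3)*24 + 68 = -31*(-148/9)*24 + 68 = (4588/9)*24 + 68 = 36704/3 + 68 = 36908/3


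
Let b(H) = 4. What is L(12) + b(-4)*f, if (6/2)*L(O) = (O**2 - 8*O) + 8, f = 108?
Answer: 1352/3 ≈ 450.67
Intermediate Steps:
L(O) = 8/3 - 8*O/3 + O**2/3 (L(O) = ((O**2 - 8*O) + 8)/3 = (8 + O**2 - 8*O)/3 = 8/3 - 8*O/3 + O**2/3)
L(12) + b(-4)*f = (8/3 - 8/3*12 + (1/3)*12**2) + 4*108 = (8/3 - 32 + (1/3)*144) + 432 = (8/3 - 32 + 48) + 432 = 56/3 + 432 = 1352/3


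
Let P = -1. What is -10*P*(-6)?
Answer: -60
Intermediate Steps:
-10*P*(-6) = -10*(-1)*(-6) = 10*(-6) = -60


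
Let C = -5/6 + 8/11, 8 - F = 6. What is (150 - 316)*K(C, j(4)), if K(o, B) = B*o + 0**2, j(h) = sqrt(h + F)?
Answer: 581*sqrt(6)/33 ≈ 43.126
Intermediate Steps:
F = 2 (F = 8 - 1*6 = 8 - 6 = 2)
C = -7/66 (C = -5*1/6 + 8*(1/11) = -5/6 + 8/11 = -7/66 ≈ -0.10606)
j(h) = sqrt(2 + h) (j(h) = sqrt(h + 2) = sqrt(2 + h))
K(o, B) = B*o (K(o, B) = B*o + 0 = B*o)
(150 - 316)*K(C, j(4)) = (150 - 316)*(sqrt(2 + 4)*(-7/66)) = -166*sqrt(6)*(-7)/66 = -(-581)*sqrt(6)/33 = 581*sqrt(6)/33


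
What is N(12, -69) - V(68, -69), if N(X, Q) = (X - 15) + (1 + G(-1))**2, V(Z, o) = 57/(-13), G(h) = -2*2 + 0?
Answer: 135/13 ≈ 10.385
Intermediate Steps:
G(h) = -4 (G(h) = -4 + 0 = -4)
V(Z, o) = -57/13 (V(Z, o) = 57*(-1/13) = -57/13)
N(X, Q) = -6 + X (N(X, Q) = (X - 15) + (1 - 4)**2 = (-15 + X) + (-3)**2 = (-15 + X) + 9 = -6 + X)
N(12, -69) - V(68, -69) = (-6 + 12) - 1*(-57/13) = 6 + 57/13 = 135/13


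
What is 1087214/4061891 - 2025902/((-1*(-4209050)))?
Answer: -1826427506991/8548351156775 ≈ -0.21366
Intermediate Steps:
1087214/4061891 - 2025902/((-1*(-4209050))) = 1087214*(1/4061891) - 2025902/4209050 = 1087214/4061891 - 2025902*1/4209050 = 1087214/4061891 - 1012951/2104525 = -1826427506991/8548351156775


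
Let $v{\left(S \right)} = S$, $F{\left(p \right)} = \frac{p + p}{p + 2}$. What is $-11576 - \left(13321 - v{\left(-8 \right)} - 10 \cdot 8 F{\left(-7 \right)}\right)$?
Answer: $-24681$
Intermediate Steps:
$F{\left(p \right)} = \frac{2 p}{2 + p}$
$-11576 - \left(13321 - v{\left(-8 \right)} - 10 \cdot 8 F{\left(-7 \right)}\right) = -11576 - \left(13329 - 10 \cdot 8 \cdot 2 \left(-7\right) \frac{1}{2 - 7}\right) = -11576 - \left(13329 - 160 \left(-7\right) \frac{1}{-5}\right) = -11576 - \left(13329 - 160 \left(-7\right) \left(- \frac{1}{5}\right)\right) = -11576 + \left(\left(-8 + 80 \cdot \frac{14}{5}\right) - 13321\right) = -11576 + \left(\left(-8 + 224\right) - 13321\right) = -11576 + \left(216 - 13321\right) = -11576 - 13105 = -24681$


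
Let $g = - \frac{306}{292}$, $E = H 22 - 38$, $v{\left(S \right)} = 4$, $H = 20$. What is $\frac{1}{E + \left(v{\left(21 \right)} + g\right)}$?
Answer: $\frac{146}{59123} \approx 0.0024694$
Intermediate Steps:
$E = 402$ ($E = 20 \cdot 22 - 38 = 440 - 38 = 402$)
$g = - \frac{153}{146}$ ($g = \left(-306\right) \frac{1}{292} = - \frac{153}{146} \approx -1.0479$)
$\frac{1}{E + \left(v{\left(21 \right)} + g\right)} = \frac{1}{402 + \left(4 - \frac{153}{146}\right)} = \frac{1}{402 + \frac{431}{146}} = \frac{1}{\frac{59123}{146}} = \frac{146}{59123}$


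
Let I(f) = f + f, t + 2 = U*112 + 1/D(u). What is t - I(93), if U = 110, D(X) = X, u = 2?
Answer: 24265/2 ≈ 12133.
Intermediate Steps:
t = 24637/2 (t = -2 + (110*112 + 1/2) = -2 + (12320 + ½) = -2 + 24641/2 = 24637/2 ≈ 12319.)
I(f) = 2*f
t - I(93) = 24637/2 - 2*93 = 24637/2 - 1*186 = 24637/2 - 186 = 24265/2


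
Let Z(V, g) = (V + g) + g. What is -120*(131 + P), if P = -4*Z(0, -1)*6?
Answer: -21480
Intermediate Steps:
Z(V, g) = V + 2*g
P = 48 (P = -4*(0 + 2*(-1))*6 = -4*(0 - 2)*6 = -4*(-2)*6 = 8*6 = 48)
-120*(131 + P) = -120*(131 + 48) = -120*179 = -21480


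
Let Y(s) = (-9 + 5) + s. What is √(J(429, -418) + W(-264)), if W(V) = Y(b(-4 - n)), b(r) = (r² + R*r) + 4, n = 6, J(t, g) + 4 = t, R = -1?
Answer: √535 ≈ 23.130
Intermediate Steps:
J(t, g) = -4 + t
b(r) = 4 + r² - r (b(r) = (r² - r) + 4 = 4 + r² - r)
Y(s) = -4 + s
W(V) = 110 (W(V) = -4 + (4 + (-4 - 1*6)² - (-4 - 1*6)) = -4 + (4 + (-4 - 6)² - (-4 - 6)) = -4 + (4 + (-10)² - 1*(-10)) = -4 + (4 + 100 + 10) = -4 + 114 = 110)
√(J(429, -418) + W(-264)) = √((-4 + 429) + 110) = √(425 + 110) = √535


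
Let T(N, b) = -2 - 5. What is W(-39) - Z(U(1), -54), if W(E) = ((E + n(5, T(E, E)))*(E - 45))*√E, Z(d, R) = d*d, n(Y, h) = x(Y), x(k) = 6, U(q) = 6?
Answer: -36 + 2772*I*√39 ≈ -36.0 + 17311.0*I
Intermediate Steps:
T(N, b) = -7
n(Y, h) = 6
Z(d, R) = d²
W(E) = √E*(-45 + E)*(6 + E) (W(E) = ((E + 6)*(E - 45))*√E = ((6 + E)*(-45 + E))*√E = ((-45 + E)*(6 + E))*√E = √E*(-45 + E)*(6 + E))
W(-39) - Z(U(1), -54) = √(-39)*(-270 + (-39)² - 39*(-39)) - 1*6² = (I*√39)*(-270 + 1521 + 1521) - 1*36 = (I*√39)*2772 - 36 = 2772*I*√39 - 36 = -36 + 2772*I*√39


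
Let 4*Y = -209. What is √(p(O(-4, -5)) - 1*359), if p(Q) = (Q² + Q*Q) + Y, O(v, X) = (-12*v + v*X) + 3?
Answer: √38683/2 ≈ 98.340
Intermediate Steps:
Y = -209/4 (Y = (¼)*(-209) = -209/4 ≈ -52.250)
O(v, X) = 3 - 12*v + X*v (O(v, X) = (-12*v + X*v) + 3 = 3 - 12*v + X*v)
p(Q) = -209/4 + 2*Q² (p(Q) = (Q² + Q*Q) - 209/4 = (Q² + Q²) - 209/4 = 2*Q² - 209/4 = -209/4 + 2*Q²)
√(p(O(-4, -5)) - 1*359) = √((-209/4 + 2*(3 - 12*(-4) - 5*(-4))²) - 1*359) = √((-209/4 + 2*(3 + 48 + 20)²) - 359) = √((-209/4 + 2*71²) - 359) = √((-209/4 + 2*5041) - 359) = √((-209/4 + 10082) - 359) = √(40119/4 - 359) = √(38683/4) = √38683/2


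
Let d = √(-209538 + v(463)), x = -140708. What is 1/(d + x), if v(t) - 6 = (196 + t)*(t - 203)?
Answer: -35177/4949694864 - I*√2387/4949694864 ≈ -7.1069e-6 - 9.8707e-9*I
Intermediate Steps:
v(t) = 6 + (-203 + t)*(196 + t) (v(t) = 6 + (196 + t)*(t - 203) = 6 + (196 + t)*(-203 + t) = 6 + (-203 + t)*(196 + t))
d = 4*I*√2387 (d = √(-209538 + (-39782 + 463² - 7*463)) = √(-209538 + (-39782 + 214369 - 3241)) = √(-209538 + 171346) = √(-38192) = 4*I*√2387 ≈ 195.43*I)
1/(d + x) = 1/(4*I*√2387 - 140708) = 1/(-140708 + 4*I*√2387)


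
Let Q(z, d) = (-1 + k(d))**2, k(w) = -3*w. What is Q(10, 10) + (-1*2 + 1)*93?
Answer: 868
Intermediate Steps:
Q(z, d) = (-1 - 3*d)**2
Q(10, 10) + (-1*2 + 1)*93 = (1 + 3*10)**2 + (-1*2 + 1)*93 = (1 + 30)**2 + (-2 + 1)*93 = 31**2 - 1*93 = 961 - 93 = 868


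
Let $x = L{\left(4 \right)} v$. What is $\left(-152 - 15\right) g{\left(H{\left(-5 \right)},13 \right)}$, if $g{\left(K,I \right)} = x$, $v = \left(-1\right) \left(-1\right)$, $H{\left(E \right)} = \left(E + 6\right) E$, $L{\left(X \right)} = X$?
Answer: $-668$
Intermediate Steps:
$H{\left(E \right)} = E \left(6 + E\right)$ ($H{\left(E \right)} = \left(6 + E\right) E = E \left(6 + E\right)$)
$v = 1$
$x = 4$ ($x = 4 \cdot 1 = 4$)
$g{\left(K,I \right)} = 4$
$\left(-152 - 15\right) g{\left(H{\left(-5 \right)},13 \right)} = \left(-152 - 15\right) 4 = \left(-167\right) 4 = -668$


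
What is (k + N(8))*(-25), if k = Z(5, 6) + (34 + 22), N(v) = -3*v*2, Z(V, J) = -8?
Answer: 0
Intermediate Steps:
N(v) = -6*v
k = 48 (k = -8 + (34 + 22) = -8 + 56 = 48)
(k + N(8))*(-25) = (48 - 6*8)*(-25) = (48 - 48)*(-25) = 0*(-25) = 0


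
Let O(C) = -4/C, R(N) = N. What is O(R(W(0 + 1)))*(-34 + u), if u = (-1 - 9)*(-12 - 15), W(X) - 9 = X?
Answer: -472/5 ≈ -94.400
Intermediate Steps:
W(X) = 9 + X
u = 270 (u = -10*(-27) = 270)
O(R(W(0 + 1)))*(-34 + u) = (-4/(9 + (0 + 1)))*(-34 + 270) = -4/(9 + 1)*236 = -4/10*236 = -4*⅒*236 = -⅖*236 = -472/5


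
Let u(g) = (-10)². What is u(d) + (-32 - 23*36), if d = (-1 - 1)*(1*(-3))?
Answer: -760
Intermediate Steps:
d = 6 (d = -2*(-3) = 6)
u(g) = 100
u(d) + (-32 - 23*36) = 100 + (-32 - 23*36) = 100 + (-32 - 828) = 100 - 860 = -760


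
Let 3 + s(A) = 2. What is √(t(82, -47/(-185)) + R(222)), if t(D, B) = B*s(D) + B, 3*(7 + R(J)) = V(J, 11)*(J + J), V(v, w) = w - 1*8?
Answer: √437 ≈ 20.905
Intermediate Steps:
V(v, w) = -8 + w (V(v, w) = w - 8 = -8 + w)
R(J) = -7 + 2*J (R(J) = -7 + ((-8 + 11)*(J + J))/3 = -7 + (3*(2*J))/3 = -7 + (6*J)/3 = -7 + 2*J)
s(A) = -1 (s(A) = -3 + 2 = -1)
t(D, B) = 0 (t(D, B) = B*(-1) + B = -B + B = 0)
√(t(82, -47/(-185)) + R(222)) = √(0 + (-7 + 2*222)) = √(0 + (-7 + 444)) = √(0 + 437) = √437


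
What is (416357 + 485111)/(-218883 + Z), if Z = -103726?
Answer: -901468/322609 ≈ -2.7943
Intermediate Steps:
(416357 + 485111)/(-218883 + Z) = (416357 + 485111)/(-218883 - 103726) = 901468/(-322609) = 901468*(-1/322609) = -901468/322609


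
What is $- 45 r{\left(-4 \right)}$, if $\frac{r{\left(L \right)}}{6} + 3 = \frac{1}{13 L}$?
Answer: $\frac{21195}{26} \approx 815.19$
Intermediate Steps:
$r{\left(L \right)} = -18 + \frac{6}{13 L}$ ($r{\left(L \right)} = -18 + 6 \frac{1}{13 L} = -18 + \frac{6}{13 L}$)
$- 45 r{\left(-4 \right)} = - 45 \left(-18 + \frac{6}{13 \left(-4\right)}\right) = - 45 \left(-18 + \frac{6}{13} \left(- \frac{1}{4}\right)\right) = - 45 \left(-18 - \frac{3}{26}\right) = \left(-45\right) \left(- \frac{471}{26}\right) = \frac{21195}{26}$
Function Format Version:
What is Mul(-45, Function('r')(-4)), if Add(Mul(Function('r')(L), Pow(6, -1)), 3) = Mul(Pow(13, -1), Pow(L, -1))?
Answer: Rational(21195, 26) ≈ 815.19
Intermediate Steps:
Function('r')(L) = Add(-18, Mul(Rational(6, 13), Pow(L, -1))) (Function('r')(L) = Add(-18, Mul(6, Mul(Pow(13, -1), Pow(L, -1)))) = Add(-18, Mul(6, Mul(Rational(1, 13), Pow(L, -1)))) = Add(-18, Mul(Rational(6, 13), Pow(L, -1))))
Mul(-45, Function('r')(-4)) = Mul(-45, Add(-18, Mul(Rational(6, 13), Pow(-4, -1)))) = Mul(-45, Add(-18, Mul(Rational(6, 13), Rational(-1, 4)))) = Mul(-45, Add(-18, Rational(-3, 26))) = Mul(-45, Rational(-471, 26)) = Rational(21195, 26)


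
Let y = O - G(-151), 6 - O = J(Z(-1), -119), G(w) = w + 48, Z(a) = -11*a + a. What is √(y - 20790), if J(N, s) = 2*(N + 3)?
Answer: I*√20707 ≈ 143.9*I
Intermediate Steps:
Z(a) = -10*a
J(N, s) = 6 + 2*N (J(N, s) = 2*(3 + N) = 6 + 2*N)
G(w) = 48 + w
O = -20 (O = 6 - (6 + 2*(-10*(-1))) = 6 - (6 + 2*10) = 6 - (6 + 20) = 6 - 1*26 = 6 - 26 = -20)
y = 83 (y = -20 - (48 - 151) = -20 - 1*(-103) = -20 + 103 = 83)
√(y - 20790) = √(83 - 20790) = √(-20707) = I*√20707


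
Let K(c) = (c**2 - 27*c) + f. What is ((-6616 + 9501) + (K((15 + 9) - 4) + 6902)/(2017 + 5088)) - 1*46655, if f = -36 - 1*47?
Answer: -310979171/7105 ≈ -43769.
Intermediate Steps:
f = -83 (f = -36 - 47 = -83)
K(c) = -83 + c**2 - 27*c (K(c) = (c**2 - 27*c) - 83 = -83 + c**2 - 27*c)
((-6616 + 9501) + (K((15 + 9) - 4) + 6902)/(2017 + 5088)) - 1*46655 = ((-6616 + 9501) + ((-83 + ((15 + 9) - 4)**2 - 27*((15 + 9) - 4)) + 6902)/(2017 + 5088)) - 1*46655 = (2885 + ((-83 + (24 - 4)**2 - 27*(24 - 4)) + 6902)/7105) - 46655 = (2885 + ((-83 + 20**2 - 27*20) + 6902)*(1/7105)) - 46655 = (2885 + ((-83 + 400 - 540) + 6902)*(1/7105)) - 46655 = (2885 + (-223 + 6902)*(1/7105)) - 46655 = (2885 + 6679*(1/7105)) - 46655 = (2885 + 6679/7105) - 46655 = 20504604/7105 - 46655 = -310979171/7105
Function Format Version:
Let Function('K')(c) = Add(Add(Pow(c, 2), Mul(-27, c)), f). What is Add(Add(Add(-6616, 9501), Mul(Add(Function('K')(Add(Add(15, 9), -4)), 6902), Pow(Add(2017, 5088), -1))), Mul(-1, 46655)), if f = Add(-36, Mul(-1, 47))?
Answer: Rational(-310979171, 7105) ≈ -43769.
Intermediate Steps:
f = -83 (f = Add(-36, -47) = -83)
Function('K')(c) = Add(-83, Pow(c, 2), Mul(-27, c)) (Function('K')(c) = Add(Add(Pow(c, 2), Mul(-27, c)), -83) = Add(-83, Pow(c, 2), Mul(-27, c)))
Add(Add(Add(-6616, 9501), Mul(Add(Function('K')(Add(Add(15, 9), -4)), 6902), Pow(Add(2017, 5088), -1))), Mul(-1, 46655)) = Add(Add(Add(-6616, 9501), Mul(Add(Add(-83, Pow(Add(Add(15, 9), -4), 2), Mul(-27, Add(Add(15, 9), -4))), 6902), Pow(Add(2017, 5088), -1))), Mul(-1, 46655)) = Add(Add(2885, Mul(Add(Add(-83, Pow(Add(24, -4), 2), Mul(-27, Add(24, -4))), 6902), Pow(7105, -1))), -46655) = Add(Add(2885, Mul(Add(Add(-83, Pow(20, 2), Mul(-27, 20)), 6902), Rational(1, 7105))), -46655) = Add(Add(2885, Mul(Add(Add(-83, 400, -540), 6902), Rational(1, 7105))), -46655) = Add(Add(2885, Mul(Add(-223, 6902), Rational(1, 7105))), -46655) = Add(Add(2885, Mul(6679, Rational(1, 7105))), -46655) = Add(Add(2885, Rational(6679, 7105)), -46655) = Add(Rational(20504604, 7105), -46655) = Rational(-310979171, 7105)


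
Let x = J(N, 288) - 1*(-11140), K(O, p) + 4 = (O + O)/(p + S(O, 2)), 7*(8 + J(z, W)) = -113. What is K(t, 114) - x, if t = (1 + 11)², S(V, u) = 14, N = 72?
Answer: -311293/28 ≈ -11118.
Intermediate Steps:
J(z, W) = -169/7 (J(z, W) = -8 + (⅐)*(-113) = -8 - 113/7 = -169/7)
t = 144 (t = 12² = 144)
K(O, p) = -4 + 2*O/(14 + p) (K(O, p) = -4 + (O + O)/(p + 14) = -4 + (2*O)/(14 + p) = -4 + 2*O/(14 + p))
x = 77811/7 (x = -169/7 - 1*(-11140) = -169/7 + 11140 = 77811/7 ≈ 11116.)
K(t, 114) - x = 2*(-28 + 144 - 2*114)/(14 + 114) - 1*77811/7 = 2*(-28 + 144 - 228)/128 - 77811/7 = 2*(1/128)*(-112) - 77811/7 = -7/4 - 77811/7 = -311293/28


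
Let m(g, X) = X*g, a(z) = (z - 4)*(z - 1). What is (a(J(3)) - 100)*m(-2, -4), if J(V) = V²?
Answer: -480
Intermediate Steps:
a(z) = (-1 + z)*(-4 + z) (a(z) = (-4 + z)*(-1 + z) = (-1 + z)*(-4 + z))
(a(J(3)) - 100)*m(-2, -4) = ((4 + (3²)² - 5*3²) - 100)*(-4*(-2)) = ((4 + 9² - 5*9) - 100)*8 = ((4 + 81 - 45) - 100)*8 = (40 - 100)*8 = -60*8 = -480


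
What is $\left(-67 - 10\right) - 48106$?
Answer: $-48183$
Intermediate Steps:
$\left(-67 - 10\right) - 48106 = -77 - 48106 = -48183$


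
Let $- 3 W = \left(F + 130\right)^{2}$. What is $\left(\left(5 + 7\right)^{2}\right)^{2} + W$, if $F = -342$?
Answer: $\frac{17264}{3} \approx 5754.7$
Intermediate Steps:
$W = - \frac{44944}{3}$ ($W = - \frac{\left(-342 + 130\right)^{2}}{3} = - \frac{\left(-212\right)^{2}}{3} = \left(- \frac{1}{3}\right) 44944 = - \frac{44944}{3} \approx -14981.0$)
$\left(\left(5 + 7\right)^{2}\right)^{2} + W = \left(\left(5 + 7\right)^{2}\right)^{2} - \frac{44944}{3} = \left(12^{2}\right)^{2} - \frac{44944}{3} = 144^{2} - \frac{44944}{3} = 20736 - \frac{44944}{3} = \frac{17264}{3}$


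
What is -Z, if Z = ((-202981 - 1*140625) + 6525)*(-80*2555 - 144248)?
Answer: -117522616488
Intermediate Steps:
Z = 117522616488 (Z = ((-202981 - 140625) + 6525)*(-204400 - 144248) = (-343606 + 6525)*(-348648) = -337081*(-348648) = 117522616488)
-Z = -1*117522616488 = -117522616488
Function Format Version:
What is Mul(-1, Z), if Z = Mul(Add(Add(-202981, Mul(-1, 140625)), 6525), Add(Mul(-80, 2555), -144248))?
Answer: -117522616488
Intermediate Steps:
Z = 117522616488 (Z = Mul(Add(Add(-202981, -140625), 6525), Add(-204400, -144248)) = Mul(Add(-343606, 6525), -348648) = Mul(-337081, -348648) = 117522616488)
Mul(-1, Z) = Mul(-1, 117522616488) = -117522616488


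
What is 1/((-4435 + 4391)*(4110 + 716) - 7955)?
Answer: -1/220299 ≈ -4.5393e-6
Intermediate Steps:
1/((-4435 + 4391)*(4110 + 716) - 7955) = 1/(-44*4826 - 7955) = 1/(-212344 - 7955) = 1/(-220299) = -1/220299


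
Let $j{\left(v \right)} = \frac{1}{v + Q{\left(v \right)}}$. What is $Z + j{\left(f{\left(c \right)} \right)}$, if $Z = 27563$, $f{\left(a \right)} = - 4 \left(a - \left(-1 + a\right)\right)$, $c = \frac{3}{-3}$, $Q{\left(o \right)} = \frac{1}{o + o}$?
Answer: $\frac{909571}{33} \approx 27563.0$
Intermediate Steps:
$Q{\left(o \right)} = \frac{1}{2 o}$
$c = -1$ ($c = 3 \left(- \frac{1}{3}\right) = -1$)
$f{\left(a \right)} = -4$ ($f{\left(a \right)} = \left(-4\right) 1 = -4$)
$j{\left(v \right)} = \frac{1}{v + \frac{1}{2 v}}$
$Z + j{\left(f{\left(c \right)} \right)} = 27563 + 2 \left(-4\right) \frac{1}{1 + 2 \left(-4\right)^{2}} = 27563 + 2 \left(-4\right) \frac{1}{1 + 2 \cdot 16} = 27563 + 2 \left(-4\right) \frac{1}{1 + 32} = 27563 + 2 \left(-4\right) \frac{1}{33} = 27563 - \frac{8}{33} = \frac{909571}{33}$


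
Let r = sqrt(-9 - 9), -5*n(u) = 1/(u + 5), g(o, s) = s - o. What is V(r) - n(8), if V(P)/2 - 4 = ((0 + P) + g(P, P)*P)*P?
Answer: -1819/65 ≈ -27.985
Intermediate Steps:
n(u) = -1/(5*(5 + u)) (n(u) = -1/(5*(u + 5)) = -1/(5*(5 + u)))
r = 3*I*sqrt(2) (r = sqrt(-18) = 3*I*sqrt(2) ≈ 4.2426*I)
V(P) = 8 + 2*P**2 (V(P) = 8 + 2*(((0 + P) + (P - P)*P)*P) = 8 + 2*((P + 0*P)*P) = 8 + 2*((P + 0)*P) = 8 + 2*(P*P) = 8 + 2*P**2)
V(r) - n(8) = (8 + 2*(3*I*sqrt(2))**2) - (-1)/(25 + 5*8) = (8 + 2*(-18)) - (-1)/(25 + 40) = (8 - 36) - (-1)/65 = -28 - (-1)/65 = -28 - 1*(-1/65) = -28 + 1/65 = -1819/65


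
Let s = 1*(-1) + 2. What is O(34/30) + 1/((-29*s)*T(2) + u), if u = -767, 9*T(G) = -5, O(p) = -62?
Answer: -419005/6758 ≈ -62.001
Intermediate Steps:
s = 1 (s = -1 + 2 = 1)
T(G) = -5/9 (T(G) = (1/9)*(-5) = -5/9)
O(34/30) + 1/((-29*s)*T(2) + u) = -62 + 1/(-29*1*(-5/9) - 767) = -62 + 1/(-29*(-5/9) - 767) = -62 + 1/(145/9 - 767) = -62 + 1/(-6758/9) = -62 - 9/6758 = -419005/6758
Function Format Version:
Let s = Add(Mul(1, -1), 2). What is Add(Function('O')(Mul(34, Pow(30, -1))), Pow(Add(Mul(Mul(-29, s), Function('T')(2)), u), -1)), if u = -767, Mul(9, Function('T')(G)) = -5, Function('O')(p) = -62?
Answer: Rational(-419005, 6758) ≈ -62.001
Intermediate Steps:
s = 1 (s = Add(-1, 2) = 1)
Function('T')(G) = Rational(-5, 9) (Function('T')(G) = Mul(Rational(1, 9), -5) = Rational(-5, 9))
Add(Function('O')(Mul(34, Pow(30, -1))), Pow(Add(Mul(Mul(-29, s), Function('T')(2)), u), -1)) = Add(-62, Pow(Add(Mul(Mul(-29, 1), Rational(-5, 9)), -767), -1)) = Add(-62, Pow(Add(Mul(-29, Rational(-5, 9)), -767), -1)) = Add(-62, Pow(Add(Rational(145, 9), -767), -1)) = Add(-62, Pow(Rational(-6758, 9), -1)) = Add(-62, Rational(-9, 6758)) = Rational(-419005, 6758)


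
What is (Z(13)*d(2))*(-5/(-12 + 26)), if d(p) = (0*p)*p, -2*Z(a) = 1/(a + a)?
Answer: 0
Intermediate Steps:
Z(a) = -1/(4*a) (Z(a) = -1/(2*(a + a)) = -1/(2*a)/2 = -1/(4*a))
d(p) = 0 (d(p) = 0*p = 0)
(Z(13)*d(2))*(-5/(-12 + 26)) = (-1/4/13*0)*(-5/(-12 + 26)) = (-1/4*1/13*0)*(-5/14) = (-1/52*0)*((1/14)*(-5)) = 0*(-5/14) = 0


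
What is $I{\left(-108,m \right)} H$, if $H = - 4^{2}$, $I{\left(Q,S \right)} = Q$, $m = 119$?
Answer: $1728$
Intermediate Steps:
$H = -16$ ($H = \left(-1\right) 16 = -16$)
$I{\left(-108,m \right)} H = \left(-108\right) \left(-16\right) = 1728$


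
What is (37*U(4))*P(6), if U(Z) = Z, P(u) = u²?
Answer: 5328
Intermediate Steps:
(37*U(4))*P(6) = (37*4)*6² = 148*36 = 5328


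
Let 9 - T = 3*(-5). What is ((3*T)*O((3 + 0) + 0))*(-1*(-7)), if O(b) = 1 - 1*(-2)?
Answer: 1512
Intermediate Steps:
O(b) = 3 (O(b) = 1 + 2 = 3)
T = 24 (T = 9 - 3*(-5) = 9 - 1*(-15) = 9 + 15 = 24)
((3*T)*O((3 + 0) + 0))*(-1*(-7)) = ((3*24)*3)*(-1*(-7)) = (72*3)*7 = 216*7 = 1512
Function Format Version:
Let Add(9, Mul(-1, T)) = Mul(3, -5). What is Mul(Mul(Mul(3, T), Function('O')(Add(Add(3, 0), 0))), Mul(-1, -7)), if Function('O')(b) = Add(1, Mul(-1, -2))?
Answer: 1512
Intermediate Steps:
Function('O')(b) = 3 (Function('O')(b) = Add(1, 2) = 3)
T = 24 (T = Add(9, Mul(-1, Mul(3, -5))) = Add(9, Mul(-1, -15)) = Add(9, 15) = 24)
Mul(Mul(Mul(3, T), Function('O')(Add(Add(3, 0), 0))), Mul(-1, -7)) = Mul(Mul(Mul(3, 24), 3), Mul(-1, -7)) = Mul(Mul(72, 3), 7) = Mul(216, 7) = 1512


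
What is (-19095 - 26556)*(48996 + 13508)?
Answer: -2853370104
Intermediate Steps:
(-19095 - 26556)*(48996 + 13508) = -45651*62504 = -2853370104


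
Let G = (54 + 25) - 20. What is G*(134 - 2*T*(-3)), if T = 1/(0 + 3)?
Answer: 8024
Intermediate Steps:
G = 59 (G = 79 - 20 = 59)
T = 1/3 ≈ 0.33333
G*(134 - 2*T*(-3)) = 59*(134 - 2*1/3*(-3)) = 59*(134 - 2/3*(-3)) = 59*(134 + 2) = 59*136 = 8024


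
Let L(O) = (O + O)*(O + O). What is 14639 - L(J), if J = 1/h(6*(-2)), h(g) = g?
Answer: 527003/36 ≈ 14639.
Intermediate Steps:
J = -1/12 (J = 1/(6*(-2)) = 1/(-12) = -1/12 ≈ -0.083333)
L(O) = 4*O**2 (L(O) = (2*O)*(2*O) = 4*O**2)
14639 - L(J) = 14639 - 4*(-1/12)**2 = 14639 - 4/144 = 14639 - 1*1/36 = 14639 - 1/36 = 527003/36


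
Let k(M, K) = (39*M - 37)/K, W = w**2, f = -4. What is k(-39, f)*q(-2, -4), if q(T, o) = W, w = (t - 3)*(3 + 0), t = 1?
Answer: 14022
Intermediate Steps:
w = -6 (w = (1 - 3)*(3 + 0) = -2*3 = -6)
W = 36 (W = (-6)**2 = 36)
k(M, K) = (-37 + 39*M)/K
q(T, o) = 36
k(-39, f)*q(-2, -4) = ((-37 + 39*(-39))/(-4))*36 = -(-37 - 1521)/4*36 = -1/4*(-1558)*36 = (779/2)*36 = 14022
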